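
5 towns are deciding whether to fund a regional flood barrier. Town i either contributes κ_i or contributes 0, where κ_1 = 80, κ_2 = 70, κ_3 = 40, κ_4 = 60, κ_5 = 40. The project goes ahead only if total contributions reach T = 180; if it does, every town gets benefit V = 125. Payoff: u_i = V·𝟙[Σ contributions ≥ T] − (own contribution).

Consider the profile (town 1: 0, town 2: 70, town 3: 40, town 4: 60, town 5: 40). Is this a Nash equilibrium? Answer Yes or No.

Total = 210 ≥ 180: provided.
Town 1 (pledges 0, payoff 125): pledging 80 → total 290, payoff 45. No gain.
Town 2 (pledges 70, payoff 55): dropping to 0 → total 140, payoff 0. No gain.
Town 3 (pledges 40, payoff 85): dropping to 0 → total 170, payoff 0. No gain.
Town 4 (pledges 60, payoff 65): dropping to 0 → total 150, payoff 0. No gain.
Town 5 (pledges 40, payoff 85): dropping to 0 → total 170, payoff 0. No gain.

Yes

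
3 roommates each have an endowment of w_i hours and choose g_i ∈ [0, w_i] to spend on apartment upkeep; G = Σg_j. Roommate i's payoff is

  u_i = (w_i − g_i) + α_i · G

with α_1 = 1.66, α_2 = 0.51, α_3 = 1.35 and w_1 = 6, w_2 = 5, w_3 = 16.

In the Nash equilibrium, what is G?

22

∂u_i/∂g_i = α_i − 1, so roommate i contributes w_i if α_i > 1, else 0.
α_i > 1 for i ∈ {1, 3}; NE contributions (6, 0, 16), G = 22.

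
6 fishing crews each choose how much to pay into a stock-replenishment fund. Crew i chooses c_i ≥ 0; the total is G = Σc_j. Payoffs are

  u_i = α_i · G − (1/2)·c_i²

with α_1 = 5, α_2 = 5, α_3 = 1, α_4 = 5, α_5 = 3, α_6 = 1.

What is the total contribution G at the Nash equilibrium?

Crew i's FOC: ∂u_i/∂c_i = α_i − c_i = 0, so c_i* = α_i.
NE contributions = (5, 5, 1, 5, 3, 1); G = 20.

20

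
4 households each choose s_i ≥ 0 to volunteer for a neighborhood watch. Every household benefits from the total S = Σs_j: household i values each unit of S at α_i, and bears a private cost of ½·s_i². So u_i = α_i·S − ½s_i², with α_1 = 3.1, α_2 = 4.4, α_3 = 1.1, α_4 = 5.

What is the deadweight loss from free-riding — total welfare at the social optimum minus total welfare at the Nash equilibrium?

212.55

Household i's FOC: ∂u_i/∂s_i = α_i − s_i = 0, so s_i* = α_i.
NE contributions = (3.1, 4.4, 1.1, 5); S = 13.6.
W^NE = (Σα)·S − ½Σα_i² = 13.6² − ½·55.18 = 157.37.
Planner sets s_i = Σα_j = 13.6 for every i, so S^SO = 4·13.6 = 54.4.
W^SO = (Σα)·S^SO − ½·4·(Σα)² = (4/2)·13.6² = 369.92.
Deadweight loss = W^SO − W^NE = 212.55.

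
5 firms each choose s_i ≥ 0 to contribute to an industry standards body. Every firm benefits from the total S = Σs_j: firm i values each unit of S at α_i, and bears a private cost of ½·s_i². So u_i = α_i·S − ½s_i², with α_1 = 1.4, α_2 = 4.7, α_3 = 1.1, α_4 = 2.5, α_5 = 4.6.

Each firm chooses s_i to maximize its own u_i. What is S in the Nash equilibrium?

14.3

Firm i's FOC: ∂u_i/∂s_i = α_i − s_i = 0, so s_i* = α_i.
NE contributions = (1.4, 4.7, 1.1, 2.5, 4.6); S = 14.3.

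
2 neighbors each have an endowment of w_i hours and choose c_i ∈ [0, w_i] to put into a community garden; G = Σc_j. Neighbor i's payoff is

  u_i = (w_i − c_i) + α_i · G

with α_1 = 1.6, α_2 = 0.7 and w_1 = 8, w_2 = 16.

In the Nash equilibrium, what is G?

∂u_i/∂c_i = α_i − 1, so neighbor i contributes w_i if α_i > 1, else 0.
α_i > 1 for i ∈ {1}; NE contributions (8, 0), G = 8.

8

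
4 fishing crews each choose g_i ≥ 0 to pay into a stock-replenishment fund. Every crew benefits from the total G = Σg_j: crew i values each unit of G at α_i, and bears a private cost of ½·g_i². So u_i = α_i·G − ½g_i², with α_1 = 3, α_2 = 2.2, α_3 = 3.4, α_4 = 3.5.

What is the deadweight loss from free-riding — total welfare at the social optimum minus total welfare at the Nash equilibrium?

Crew i's FOC: ∂u_i/∂g_i = α_i − g_i = 0, so g_i* = α_i.
NE contributions = (3, 2.2, 3.4, 3.5); G = 12.1.
W^NE = (Σα)·G − ½Σα_i² = 12.1² − ½·37.65 = 127.585.
Planner sets g_i = Σα_j = 12.1 for every i, so G^SO = 4·12.1 = 48.4.
W^SO = (Σα)·G^SO − ½·4·(Σα)² = (4/2)·12.1² = 292.82.
Deadweight loss = W^SO − W^NE = 165.235.

165.235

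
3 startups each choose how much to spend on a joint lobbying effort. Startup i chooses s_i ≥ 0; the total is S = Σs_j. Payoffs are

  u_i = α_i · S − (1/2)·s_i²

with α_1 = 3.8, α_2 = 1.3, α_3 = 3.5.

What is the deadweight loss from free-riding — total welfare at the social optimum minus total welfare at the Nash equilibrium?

51.17

Startup i's FOC: ∂u_i/∂s_i = α_i − s_i = 0, so s_i* = α_i.
NE contributions = (3.8, 1.3, 3.5); S = 8.6.
W^NE = (Σα)·S − ½Σα_i² = 8.6² − ½·28.38 = 59.77.
Planner sets s_i = Σα_j = 8.6 for every i, so S^SO = 3·8.6 = 25.8.
W^SO = (Σα)·S^SO − ½·3·(Σα)² = (3/2)·8.6² = 110.94.
Deadweight loss = W^SO − W^NE = 51.17.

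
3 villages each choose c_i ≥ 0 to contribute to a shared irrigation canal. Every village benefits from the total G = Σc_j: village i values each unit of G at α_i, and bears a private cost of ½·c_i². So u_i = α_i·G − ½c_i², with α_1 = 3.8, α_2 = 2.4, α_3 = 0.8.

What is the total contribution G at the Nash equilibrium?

Village i's FOC: ∂u_i/∂c_i = α_i − c_i = 0, so c_i* = α_i.
NE contributions = (3.8, 2.4, 0.8); G = 7.

7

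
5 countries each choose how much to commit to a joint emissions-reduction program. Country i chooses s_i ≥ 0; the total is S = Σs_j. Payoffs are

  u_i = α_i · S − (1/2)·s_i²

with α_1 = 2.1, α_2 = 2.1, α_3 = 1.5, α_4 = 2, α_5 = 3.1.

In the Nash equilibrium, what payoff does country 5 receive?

28.675

Country i's FOC: ∂u_i/∂s_i = α_i − s_i = 0, so s_i* = α_i.
NE contributions = (2.1, 2.1, 1.5, 2, 3.1); S = 10.8.
u_5 = α_5·S − ½·(s_5)² = 3.1·10.8 − ½·3.1² = 28.675.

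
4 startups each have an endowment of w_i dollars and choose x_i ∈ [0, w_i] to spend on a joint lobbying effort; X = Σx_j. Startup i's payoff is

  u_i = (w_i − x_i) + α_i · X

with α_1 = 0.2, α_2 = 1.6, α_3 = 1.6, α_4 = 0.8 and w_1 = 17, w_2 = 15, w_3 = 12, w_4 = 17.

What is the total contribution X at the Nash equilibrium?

∂u_i/∂x_i = α_i − 1, so startup i contributes w_i if α_i > 1, else 0.
α_i > 1 for i ∈ {2, 3}; NE contributions (0, 15, 12, 0), X = 27.

27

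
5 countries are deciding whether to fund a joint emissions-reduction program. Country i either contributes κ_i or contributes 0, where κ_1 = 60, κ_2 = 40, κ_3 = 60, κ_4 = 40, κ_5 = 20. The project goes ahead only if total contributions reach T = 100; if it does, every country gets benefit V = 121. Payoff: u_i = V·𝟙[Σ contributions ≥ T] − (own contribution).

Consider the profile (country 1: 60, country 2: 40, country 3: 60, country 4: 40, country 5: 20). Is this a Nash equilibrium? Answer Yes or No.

Total = 220 ≥ 100: provided.
Country 1 (pledges 60, payoff 61): dropping to 0 → total 160, payoff 121. Profitable deviation.

No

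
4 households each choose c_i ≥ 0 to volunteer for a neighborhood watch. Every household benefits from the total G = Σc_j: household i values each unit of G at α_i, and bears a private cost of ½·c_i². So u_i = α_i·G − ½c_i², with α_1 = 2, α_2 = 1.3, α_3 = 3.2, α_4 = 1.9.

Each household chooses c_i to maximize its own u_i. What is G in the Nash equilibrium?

Household i's FOC: ∂u_i/∂c_i = α_i − c_i = 0, so c_i* = α_i.
NE contributions = (2, 1.3, 3.2, 1.9); G = 8.4.

8.4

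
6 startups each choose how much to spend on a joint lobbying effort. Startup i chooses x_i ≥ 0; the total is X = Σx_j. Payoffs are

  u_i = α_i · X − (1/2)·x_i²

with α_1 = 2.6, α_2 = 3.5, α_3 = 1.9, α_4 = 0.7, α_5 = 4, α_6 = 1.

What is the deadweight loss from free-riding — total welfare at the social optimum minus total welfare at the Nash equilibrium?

395.435

Startup i's FOC: ∂u_i/∂x_i = α_i − x_i = 0, so x_i* = α_i.
NE contributions = (2.6, 3.5, 1.9, 0.7, 4, 1); X = 13.7.
W^NE = (Σα)·X − ½Σα_i² = 13.7² − ½·40.11 = 167.635.
Planner sets x_i = Σα_j = 13.7 for every i, so X^SO = 6·13.7 = 82.2.
W^SO = (Σα)·X^SO − ½·6·(Σα)² = (6/2)·13.7² = 563.07.
Deadweight loss = W^SO − W^NE = 395.435.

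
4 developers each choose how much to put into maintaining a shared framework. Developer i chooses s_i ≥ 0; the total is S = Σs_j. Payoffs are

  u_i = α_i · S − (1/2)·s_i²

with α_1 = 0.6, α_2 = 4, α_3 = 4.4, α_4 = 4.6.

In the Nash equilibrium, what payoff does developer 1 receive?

7.98

Developer i's FOC: ∂u_i/∂s_i = α_i − s_i = 0, so s_i* = α_i.
NE contributions = (0.6, 4, 4.4, 4.6); S = 13.6.
u_1 = α_1·S − ½·(s_1)² = 0.6·13.6 − ½·0.6² = 7.98.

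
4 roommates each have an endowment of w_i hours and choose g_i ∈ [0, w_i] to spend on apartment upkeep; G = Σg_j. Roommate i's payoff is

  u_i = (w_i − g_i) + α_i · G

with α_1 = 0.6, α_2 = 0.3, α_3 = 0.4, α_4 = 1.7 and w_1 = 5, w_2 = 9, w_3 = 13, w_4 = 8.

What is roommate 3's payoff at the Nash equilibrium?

16.2

∂u_i/∂g_i = α_i − 1, so roommate i contributes w_i if α_i > 1, else 0.
α_i > 1 for i ∈ {4}; NE contributions (0, 0, 0, 8), G = 8.
u_3 = (13 − 0) + 0.4·8 = 16.2.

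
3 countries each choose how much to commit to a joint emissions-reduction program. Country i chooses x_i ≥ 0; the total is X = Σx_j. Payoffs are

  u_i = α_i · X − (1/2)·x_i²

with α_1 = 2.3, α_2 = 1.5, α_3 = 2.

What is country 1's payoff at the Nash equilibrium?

Country i's FOC: ∂u_i/∂x_i = α_i − x_i = 0, so x_i* = α_i.
NE contributions = (2.3, 1.5, 2); X = 5.8.
u_1 = α_1·X − ½·(x_1)² = 2.3·5.8 − ½·2.3² = 10.695.

10.695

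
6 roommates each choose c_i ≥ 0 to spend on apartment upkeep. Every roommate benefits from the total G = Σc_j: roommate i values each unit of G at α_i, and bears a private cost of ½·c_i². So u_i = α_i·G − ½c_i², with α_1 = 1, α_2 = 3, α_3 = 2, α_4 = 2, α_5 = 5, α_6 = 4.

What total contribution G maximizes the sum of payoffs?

102

Planner FOC: ∂(Σu_j)/∂c_i = (Σα_j) − c_i = 0, so c_i^SO = Σα_j = 17 for every i; G^SO = 102.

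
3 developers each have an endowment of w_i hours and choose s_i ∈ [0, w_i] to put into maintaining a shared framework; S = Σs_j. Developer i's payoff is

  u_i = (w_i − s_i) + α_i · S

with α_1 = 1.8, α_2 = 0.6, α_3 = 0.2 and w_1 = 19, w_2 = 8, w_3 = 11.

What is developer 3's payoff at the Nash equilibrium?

∂u_i/∂s_i = α_i − 1, so developer i contributes w_i if α_i > 1, else 0.
α_i > 1 for i ∈ {1}; NE contributions (19, 0, 0), S = 19.
u_3 = (11 − 0) + 0.2·19 = 14.8.

14.8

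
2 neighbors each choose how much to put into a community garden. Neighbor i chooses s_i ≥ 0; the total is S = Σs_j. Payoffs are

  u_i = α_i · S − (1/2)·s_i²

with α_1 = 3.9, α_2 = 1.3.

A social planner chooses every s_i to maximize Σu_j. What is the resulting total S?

Planner FOC: ∂(Σu_j)/∂s_i = (Σα_j) − s_i = 0, so s_i^SO = Σα_j = 5.2 for every i; S^SO = 10.4.

10.4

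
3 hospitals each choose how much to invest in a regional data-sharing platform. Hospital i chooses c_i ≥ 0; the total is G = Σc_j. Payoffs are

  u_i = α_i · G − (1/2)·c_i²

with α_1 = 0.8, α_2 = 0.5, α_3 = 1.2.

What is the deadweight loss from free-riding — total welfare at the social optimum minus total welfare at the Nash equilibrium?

4.29

Hospital i's FOC: ∂u_i/∂c_i = α_i − c_i = 0, so c_i* = α_i.
NE contributions = (0.8, 0.5, 1.2); G = 2.5.
W^NE = (Σα)·G − ½Σα_i² = 2.5² − ½·2.33 = 5.085.
Planner sets c_i = Σα_j = 2.5 for every i, so G^SO = 3·2.5 = 7.5.
W^SO = (Σα)·G^SO − ½·3·(Σα)² = (3/2)·2.5² = 9.375.
Deadweight loss = W^SO − W^NE = 4.29.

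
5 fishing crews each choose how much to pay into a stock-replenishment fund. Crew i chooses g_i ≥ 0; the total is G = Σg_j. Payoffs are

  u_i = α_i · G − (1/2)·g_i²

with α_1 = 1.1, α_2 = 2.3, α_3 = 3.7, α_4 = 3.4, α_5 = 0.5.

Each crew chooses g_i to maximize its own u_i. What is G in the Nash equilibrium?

11

Crew i's FOC: ∂u_i/∂g_i = α_i − g_i = 0, so g_i* = α_i.
NE contributions = (1.1, 2.3, 3.7, 3.4, 0.5); G = 11.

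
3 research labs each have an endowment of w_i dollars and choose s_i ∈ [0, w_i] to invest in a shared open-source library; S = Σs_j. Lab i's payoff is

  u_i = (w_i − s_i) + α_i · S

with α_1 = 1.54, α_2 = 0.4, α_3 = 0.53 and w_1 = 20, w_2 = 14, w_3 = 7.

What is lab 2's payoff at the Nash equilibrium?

∂u_i/∂s_i = α_i − 1, so lab i contributes w_i if α_i > 1, else 0.
α_i > 1 for i ∈ {1}; NE contributions (20, 0, 0), S = 20.
u_2 = (14 − 0) + 0.4·20 = 22.

22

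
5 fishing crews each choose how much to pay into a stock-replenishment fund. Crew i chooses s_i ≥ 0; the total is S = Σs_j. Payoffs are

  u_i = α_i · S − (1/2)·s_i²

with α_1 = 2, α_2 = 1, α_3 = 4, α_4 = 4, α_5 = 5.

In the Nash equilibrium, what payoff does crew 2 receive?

15.5

Crew i's FOC: ∂u_i/∂s_i = α_i − s_i = 0, so s_i* = α_i.
NE contributions = (2, 1, 4, 4, 5); S = 16.
u_2 = α_2·S − ½·(s_2)² = 1·16 − ½·1² = 15.5.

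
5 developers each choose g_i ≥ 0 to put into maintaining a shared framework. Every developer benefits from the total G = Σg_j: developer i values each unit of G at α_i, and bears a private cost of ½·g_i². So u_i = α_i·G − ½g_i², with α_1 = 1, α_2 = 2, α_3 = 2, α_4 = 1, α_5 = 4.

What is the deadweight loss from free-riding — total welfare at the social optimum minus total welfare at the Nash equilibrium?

Developer i's FOC: ∂u_i/∂g_i = α_i − g_i = 0, so g_i* = α_i.
NE contributions = (1, 2, 2, 1, 4); G = 10.
W^NE = (Σα)·G − ½Σα_i² = 10² − ½·26 = 87.
Planner sets g_i = Σα_j = 10 for every i, so G^SO = 5·10 = 50.
W^SO = (Σα)·G^SO − ½·5·(Σα)² = (5/2)·10² = 250.
Deadweight loss = W^SO − W^NE = 163.

163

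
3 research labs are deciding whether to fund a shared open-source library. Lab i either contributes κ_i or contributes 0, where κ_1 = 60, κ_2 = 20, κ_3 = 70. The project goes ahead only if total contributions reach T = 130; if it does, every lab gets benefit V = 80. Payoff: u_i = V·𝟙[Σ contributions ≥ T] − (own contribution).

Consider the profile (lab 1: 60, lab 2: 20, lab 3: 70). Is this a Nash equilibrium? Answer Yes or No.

No

Total = 150 ≥ 130: provided.
Lab 1 (pledges 60, payoff 20): dropping to 0 → total 90, payoff 0. No gain.
Lab 2 (pledges 20, payoff 60): dropping to 0 → total 130, payoff 80. Profitable deviation.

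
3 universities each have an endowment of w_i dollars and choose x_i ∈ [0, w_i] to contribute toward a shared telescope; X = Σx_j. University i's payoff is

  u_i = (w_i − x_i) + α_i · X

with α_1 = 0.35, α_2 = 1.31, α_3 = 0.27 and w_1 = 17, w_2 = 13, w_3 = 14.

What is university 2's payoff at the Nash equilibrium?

∂u_i/∂x_i = α_i − 1, so university i contributes w_i if α_i > 1, else 0.
α_i > 1 for i ∈ {2}; NE contributions (0, 13, 0), X = 13.
u_2 = (13 − 13) + 1.31·13 = 17.03.

17.03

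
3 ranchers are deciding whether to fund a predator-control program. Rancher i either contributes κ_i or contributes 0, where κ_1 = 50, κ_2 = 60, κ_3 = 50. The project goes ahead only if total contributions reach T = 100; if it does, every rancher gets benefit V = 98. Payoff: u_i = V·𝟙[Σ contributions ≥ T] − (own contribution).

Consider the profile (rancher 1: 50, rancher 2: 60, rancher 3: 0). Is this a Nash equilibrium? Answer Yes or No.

Yes

Total = 110 ≥ 100: provided.
Rancher 1 (pledges 50, payoff 48): dropping to 0 → total 60, payoff 0. No gain.
Rancher 2 (pledges 60, payoff 38): dropping to 0 → total 50, payoff 0. No gain.
Rancher 3 (pledges 0, payoff 98): pledging 50 → total 160, payoff 48. No gain.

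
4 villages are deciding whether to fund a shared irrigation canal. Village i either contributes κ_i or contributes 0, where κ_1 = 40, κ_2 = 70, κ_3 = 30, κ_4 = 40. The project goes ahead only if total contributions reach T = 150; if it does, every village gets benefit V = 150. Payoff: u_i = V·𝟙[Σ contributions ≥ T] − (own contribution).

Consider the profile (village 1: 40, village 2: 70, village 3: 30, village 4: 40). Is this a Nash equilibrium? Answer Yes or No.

Total = 180 ≥ 150: provided.
Village 1 (pledges 40, payoff 110): dropping to 0 → total 140, payoff 0. No gain.
Village 2 (pledges 70, payoff 80): dropping to 0 → total 110, payoff 0. No gain.
Village 3 (pledges 30, payoff 120): dropping to 0 → total 150, payoff 150. Profitable deviation.

No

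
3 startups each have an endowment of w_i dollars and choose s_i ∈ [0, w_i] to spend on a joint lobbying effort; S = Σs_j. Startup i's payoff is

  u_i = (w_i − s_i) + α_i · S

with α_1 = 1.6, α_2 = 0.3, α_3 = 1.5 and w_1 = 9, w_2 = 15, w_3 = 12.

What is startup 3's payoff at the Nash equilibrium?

31.5

∂u_i/∂s_i = α_i − 1, so startup i contributes w_i if α_i > 1, else 0.
α_i > 1 for i ∈ {1, 3}; NE contributions (9, 0, 12), S = 21.
u_3 = (12 − 12) + 1.5·21 = 31.5.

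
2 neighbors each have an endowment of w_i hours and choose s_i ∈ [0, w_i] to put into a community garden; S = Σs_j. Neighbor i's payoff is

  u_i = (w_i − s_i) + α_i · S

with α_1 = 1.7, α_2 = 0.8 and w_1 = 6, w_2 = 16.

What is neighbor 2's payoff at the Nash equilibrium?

∂u_i/∂s_i = α_i − 1, so neighbor i contributes w_i if α_i > 1, else 0.
α_i > 1 for i ∈ {1}; NE contributions (6, 0), S = 6.
u_2 = (16 − 0) + 0.8·6 = 20.8.

20.8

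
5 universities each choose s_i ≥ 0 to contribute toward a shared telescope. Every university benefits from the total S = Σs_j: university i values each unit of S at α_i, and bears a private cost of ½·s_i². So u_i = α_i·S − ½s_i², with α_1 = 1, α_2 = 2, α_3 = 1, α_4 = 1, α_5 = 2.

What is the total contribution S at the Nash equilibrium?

University i's FOC: ∂u_i/∂s_i = α_i − s_i = 0, so s_i* = α_i.
NE contributions = (1, 2, 1, 1, 2); S = 7.

7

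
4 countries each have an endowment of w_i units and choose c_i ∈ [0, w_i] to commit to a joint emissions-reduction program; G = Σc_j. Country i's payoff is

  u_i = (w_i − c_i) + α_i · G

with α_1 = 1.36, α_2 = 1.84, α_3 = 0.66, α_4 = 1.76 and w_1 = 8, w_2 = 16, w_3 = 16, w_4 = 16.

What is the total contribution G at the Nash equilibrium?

40

∂u_i/∂c_i = α_i − 1, so country i contributes w_i if α_i > 1, else 0.
α_i > 1 for i ∈ {1, 2, 4}; NE contributions (8, 16, 0, 16), G = 40.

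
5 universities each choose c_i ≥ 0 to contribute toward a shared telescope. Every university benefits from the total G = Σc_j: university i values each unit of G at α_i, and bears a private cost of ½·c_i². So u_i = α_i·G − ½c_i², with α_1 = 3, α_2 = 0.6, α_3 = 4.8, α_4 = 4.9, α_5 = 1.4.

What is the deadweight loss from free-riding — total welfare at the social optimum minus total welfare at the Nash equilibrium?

University i's FOC: ∂u_i/∂c_i = α_i − c_i = 0, so c_i* = α_i.
NE contributions = (3, 0.6, 4.8, 4.9, 1.4); G = 14.7.
W^NE = (Σα)·G − ½Σα_i² = 14.7² − ½·58.37 = 186.905.
Planner sets c_i = Σα_j = 14.7 for every i, so G^SO = 5·14.7 = 73.5.
W^SO = (Σα)·G^SO − ½·5·(Σα)² = (5/2)·14.7² = 540.225.
Deadweight loss = W^SO − W^NE = 353.32.

353.32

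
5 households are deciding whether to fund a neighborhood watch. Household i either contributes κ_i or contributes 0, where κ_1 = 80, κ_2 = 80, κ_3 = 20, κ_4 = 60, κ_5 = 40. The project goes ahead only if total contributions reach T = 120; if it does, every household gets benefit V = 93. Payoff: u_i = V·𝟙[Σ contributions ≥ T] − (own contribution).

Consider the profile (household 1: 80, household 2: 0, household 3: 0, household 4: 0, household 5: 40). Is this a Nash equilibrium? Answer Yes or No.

Yes

Total = 120 ≥ 120: provided.
Household 1 (pledges 80, payoff 13): dropping to 0 → total 40, payoff 0. No gain.
Household 2 (pledges 0, payoff 93): pledging 80 → total 200, payoff 13. No gain.
Household 3 (pledges 0, payoff 93): pledging 20 → total 140, payoff 73. No gain.
Household 4 (pledges 0, payoff 93): pledging 60 → total 180, payoff 33. No gain.
Household 5 (pledges 40, payoff 53): dropping to 0 → total 80, payoff 0. No gain.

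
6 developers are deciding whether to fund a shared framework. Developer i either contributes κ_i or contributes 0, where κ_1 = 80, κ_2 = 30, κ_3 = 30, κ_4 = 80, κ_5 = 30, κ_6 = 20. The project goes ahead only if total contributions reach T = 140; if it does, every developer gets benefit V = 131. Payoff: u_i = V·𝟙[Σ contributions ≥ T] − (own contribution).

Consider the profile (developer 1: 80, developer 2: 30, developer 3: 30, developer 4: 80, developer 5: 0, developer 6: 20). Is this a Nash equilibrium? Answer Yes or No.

No

Total = 240 ≥ 140: provided.
Developer 1 (pledges 80, payoff 51): dropping to 0 → total 160, payoff 131. Profitable deviation.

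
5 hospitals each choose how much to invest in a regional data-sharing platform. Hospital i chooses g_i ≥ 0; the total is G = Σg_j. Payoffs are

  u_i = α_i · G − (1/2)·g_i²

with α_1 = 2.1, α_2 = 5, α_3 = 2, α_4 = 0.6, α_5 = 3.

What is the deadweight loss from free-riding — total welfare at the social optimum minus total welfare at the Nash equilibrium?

263.32

Hospital i's FOC: ∂u_i/∂g_i = α_i − g_i = 0, so g_i* = α_i.
NE contributions = (2.1, 5, 2, 0.6, 3); G = 12.7.
W^NE = (Σα)·G − ½Σα_i² = 12.7² − ½·42.77 = 139.905.
Planner sets g_i = Σα_j = 12.7 for every i, so G^SO = 5·12.7 = 63.5.
W^SO = (Σα)·G^SO − ½·5·(Σα)² = (5/2)·12.7² = 403.225.
Deadweight loss = W^SO − W^NE = 263.32.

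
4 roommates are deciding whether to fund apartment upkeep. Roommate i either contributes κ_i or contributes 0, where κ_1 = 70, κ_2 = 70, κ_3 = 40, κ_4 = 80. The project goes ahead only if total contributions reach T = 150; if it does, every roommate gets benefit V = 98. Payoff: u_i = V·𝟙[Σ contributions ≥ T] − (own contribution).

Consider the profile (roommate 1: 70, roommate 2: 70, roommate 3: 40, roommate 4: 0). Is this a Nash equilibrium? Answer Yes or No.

Yes

Total = 180 ≥ 150: provided.
Roommate 1 (pledges 70, payoff 28): dropping to 0 → total 110, payoff 0. No gain.
Roommate 2 (pledges 70, payoff 28): dropping to 0 → total 110, payoff 0. No gain.
Roommate 3 (pledges 40, payoff 58): dropping to 0 → total 140, payoff 0. No gain.
Roommate 4 (pledges 0, payoff 98): pledging 80 → total 260, payoff 18. No gain.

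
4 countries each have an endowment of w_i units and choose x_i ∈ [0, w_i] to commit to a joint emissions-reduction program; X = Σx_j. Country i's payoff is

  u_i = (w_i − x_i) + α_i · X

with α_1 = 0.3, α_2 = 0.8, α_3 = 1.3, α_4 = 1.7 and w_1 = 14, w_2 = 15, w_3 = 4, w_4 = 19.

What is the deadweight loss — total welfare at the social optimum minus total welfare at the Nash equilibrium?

89.9

∂u_i/∂x_i = α_i − 1, so country i contributes w_i if α_i > 1, else 0.
α_i > 1 for i ∈ {3, 4}; NE contributions (0, 0, 4, 19), X = 23.
W^NE = Σw_i − X^NE + (Σα_i)·X^NE = 52 + 3.1·23 = 123.3.
Planner: ∂(Σu_j)/∂x_i = Σα_j − 1 = 3.1 > 0, so everyone contributes w_i; X^SO = 52, W^SO = 52 + 3.1·52 = 213.2.
Deadweight loss = 89.9.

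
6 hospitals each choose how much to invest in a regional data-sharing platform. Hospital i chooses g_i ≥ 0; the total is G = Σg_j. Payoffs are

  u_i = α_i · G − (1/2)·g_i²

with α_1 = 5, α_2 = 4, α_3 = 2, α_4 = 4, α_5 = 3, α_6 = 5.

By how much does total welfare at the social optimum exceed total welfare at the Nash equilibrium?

1105.5

Hospital i's FOC: ∂u_i/∂g_i = α_i − g_i = 0, so g_i* = α_i.
NE contributions = (5, 4, 2, 4, 3, 5); G = 23.
W^NE = (Σα)·G − ½Σα_i² = 23² − ½·95 = 481.5.
Planner sets g_i = Σα_j = 23 for every i, so G^SO = 6·23 = 138.
W^SO = (Σα)·G^SO − ½·6·(Σα)² = (6/2)·23² = 1587.
Deadweight loss = W^SO − W^NE = 1105.5.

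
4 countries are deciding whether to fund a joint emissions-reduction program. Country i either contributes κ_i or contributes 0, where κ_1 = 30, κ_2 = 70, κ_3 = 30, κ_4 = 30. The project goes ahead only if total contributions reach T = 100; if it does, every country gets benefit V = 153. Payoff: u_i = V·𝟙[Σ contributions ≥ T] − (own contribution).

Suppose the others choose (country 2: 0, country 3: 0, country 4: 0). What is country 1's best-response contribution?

0

Others' total = 0. Even contributing 30 gives 30 < 100: no benefit either way.
Best response: 0.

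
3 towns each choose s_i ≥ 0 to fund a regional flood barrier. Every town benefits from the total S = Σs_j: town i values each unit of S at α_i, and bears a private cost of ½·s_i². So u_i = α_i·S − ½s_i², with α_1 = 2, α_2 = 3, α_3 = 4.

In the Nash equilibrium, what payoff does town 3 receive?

28

Town i's FOC: ∂u_i/∂s_i = α_i − s_i = 0, so s_i* = α_i.
NE contributions = (2, 3, 4); S = 9.
u_3 = α_3·S − ½·(s_3)² = 4·9 − ½·4² = 28.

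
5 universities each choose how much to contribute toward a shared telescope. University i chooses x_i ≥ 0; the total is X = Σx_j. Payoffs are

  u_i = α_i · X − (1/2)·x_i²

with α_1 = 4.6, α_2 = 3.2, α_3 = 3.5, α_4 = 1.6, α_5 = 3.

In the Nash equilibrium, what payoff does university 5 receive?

43.2

University i's FOC: ∂u_i/∂x_i = α_i − x_i = 0, so x_i* = α_i.
NE contributions = (4.6, 3.2, 3.5, 1.6, 3); X = 15.9.
u_5 = α_5·X − ½·(x_5)² = 3·15.9 − ½·3² = 43.2.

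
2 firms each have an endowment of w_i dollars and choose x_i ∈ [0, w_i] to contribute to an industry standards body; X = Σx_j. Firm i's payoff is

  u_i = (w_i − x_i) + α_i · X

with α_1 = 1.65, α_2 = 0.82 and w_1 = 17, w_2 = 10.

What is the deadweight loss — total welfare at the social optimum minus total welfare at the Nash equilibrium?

∂u_i/∂x_i = α_i − 1, so firm i contributes w_i if α_i > 1, else 0.
α_i > 1 for i ∈ {1}; NE contributions (17, 0), X = 17.
W^NE = Σw_i − X^NE + (Σα_i)·X^NE = 27 + 1.47·17 = 51.99.
Planner: ∂(Σu_j)/∂x_i = Σα_j − 1 = 1.47 > 0, so everyone contributes w_i; X^SO = 27, W^SO = 27 + 1.47·27 = 66.69.
Deadweight loss = 14.7.

14.7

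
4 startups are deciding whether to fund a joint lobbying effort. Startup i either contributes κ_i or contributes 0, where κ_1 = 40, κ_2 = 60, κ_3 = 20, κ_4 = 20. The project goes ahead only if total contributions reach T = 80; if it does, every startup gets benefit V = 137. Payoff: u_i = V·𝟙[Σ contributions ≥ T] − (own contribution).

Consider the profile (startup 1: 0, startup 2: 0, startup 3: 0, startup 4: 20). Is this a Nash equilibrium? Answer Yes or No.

No

Total = 20 < 80: not provided.
Startup 1 (pledges 0, payoff 0): pledging 40 → total 60, payoff -40. No gain.
Startup 2 (pledges 0, payoff 0): pledging 60 → total 80, payoff 77. Profitable deviation.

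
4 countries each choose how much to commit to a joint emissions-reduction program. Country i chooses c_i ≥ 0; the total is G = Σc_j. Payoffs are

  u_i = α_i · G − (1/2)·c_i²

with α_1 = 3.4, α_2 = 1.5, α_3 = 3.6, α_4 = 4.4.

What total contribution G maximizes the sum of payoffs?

51.6

Planner FOC: ∂(Σu_j)/∂c_i = (Σα_j) − c_i = 0, so c_i^SO = Σα_j = 12.9 for every i; G^SO = 51.6.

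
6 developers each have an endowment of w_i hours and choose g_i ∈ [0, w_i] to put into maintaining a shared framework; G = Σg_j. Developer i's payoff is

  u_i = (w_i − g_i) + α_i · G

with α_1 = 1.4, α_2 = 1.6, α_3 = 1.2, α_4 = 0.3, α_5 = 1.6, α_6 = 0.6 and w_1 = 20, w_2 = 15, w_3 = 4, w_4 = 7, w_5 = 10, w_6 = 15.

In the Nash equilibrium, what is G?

∂u_i/∂g_i = α_i − 1, so developer i contributes w_i if α_i > 1, else 0.
α_i > 1 for i ∈ {1, 2, 3, 5}; NE contributions (20, 15, 4, 0, 10, 0), G = 49.

49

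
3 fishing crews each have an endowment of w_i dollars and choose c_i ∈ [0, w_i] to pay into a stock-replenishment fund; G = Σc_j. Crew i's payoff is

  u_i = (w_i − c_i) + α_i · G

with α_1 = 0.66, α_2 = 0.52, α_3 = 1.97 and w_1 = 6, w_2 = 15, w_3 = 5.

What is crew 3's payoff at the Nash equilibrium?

∂u_i/∂c_i = α_i − 1, so crew i contributes w_i if α_i > 1, else 0.
α_i > 1 for i ∈ {3}; NE contributions (0, 0, 5), G = 5.
u_3 = (5 − 5) + 1.97·5 = 9.85.

9.85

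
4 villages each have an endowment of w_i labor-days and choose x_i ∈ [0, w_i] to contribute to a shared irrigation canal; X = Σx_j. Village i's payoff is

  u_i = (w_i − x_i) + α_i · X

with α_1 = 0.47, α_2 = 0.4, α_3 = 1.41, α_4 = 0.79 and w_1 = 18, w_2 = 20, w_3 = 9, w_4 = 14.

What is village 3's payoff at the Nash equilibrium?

∂u_i/∂x_i = α_i − 1, so village i contributes w_i if α_i > 1, else 0.
α_i > 1 for i ∈ {3}; NE contributions (0, 0, 9, 0), X = 9.
u_3 = (9 − 9) + 1.41·9 = 12.69.

12.69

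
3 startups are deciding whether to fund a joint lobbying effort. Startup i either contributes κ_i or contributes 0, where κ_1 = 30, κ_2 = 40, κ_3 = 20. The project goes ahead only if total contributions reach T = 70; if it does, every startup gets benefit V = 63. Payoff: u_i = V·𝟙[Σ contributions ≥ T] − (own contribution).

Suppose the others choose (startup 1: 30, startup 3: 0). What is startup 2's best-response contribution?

Others' total = 30. Contributing 40 brings total to 70 ≥ 70: gain V − κ_2 = 23.
Best response: 40.

40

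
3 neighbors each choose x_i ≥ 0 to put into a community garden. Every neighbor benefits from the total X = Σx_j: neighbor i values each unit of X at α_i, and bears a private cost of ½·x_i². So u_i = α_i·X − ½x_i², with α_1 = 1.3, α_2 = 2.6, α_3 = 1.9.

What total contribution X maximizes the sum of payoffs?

17.4

Planner FOC: ∂(Σu_j)/∂x_i = (Σα_j) − x_i = 0, so x_i^SO = Σα_j = 5.8 for every i; X^SO = 17.4.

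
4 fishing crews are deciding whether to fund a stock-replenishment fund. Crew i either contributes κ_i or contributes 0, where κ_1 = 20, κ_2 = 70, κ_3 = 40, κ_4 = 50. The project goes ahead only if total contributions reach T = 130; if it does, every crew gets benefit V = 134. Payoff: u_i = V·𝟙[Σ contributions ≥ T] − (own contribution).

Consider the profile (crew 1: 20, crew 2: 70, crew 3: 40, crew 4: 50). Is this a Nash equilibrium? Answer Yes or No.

Total = 180 ≥ 130: provided.
Crew 1 (pledges 20, payoff 114): dropping to 0 → total 160, payoff 134. Profitable deviation.

No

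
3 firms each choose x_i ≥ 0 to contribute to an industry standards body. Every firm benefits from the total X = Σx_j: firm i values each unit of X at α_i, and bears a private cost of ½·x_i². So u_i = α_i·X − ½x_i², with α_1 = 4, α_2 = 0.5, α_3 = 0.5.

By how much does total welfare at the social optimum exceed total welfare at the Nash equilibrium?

Firm i's FOC: ∂u_i/∂x_i = α_i − x_i = 0, so x_i* = α_i.
NE contributions = (4, 0.5, 0.5); X = 5.
W^NE = (Σα)·X − ½Σα_i² = 5² − ½·16.5 = 16.75.
Planner sets x_i = Σα_j = 5 for every i, so X^SO = 3·5 = 15.
W^SO = (Σα)·X^SO − ½·3·(Σα)² = (3/2)·5² = 37.5.
Deadweight loss = W^SO − W^NE = 20.75.

20.75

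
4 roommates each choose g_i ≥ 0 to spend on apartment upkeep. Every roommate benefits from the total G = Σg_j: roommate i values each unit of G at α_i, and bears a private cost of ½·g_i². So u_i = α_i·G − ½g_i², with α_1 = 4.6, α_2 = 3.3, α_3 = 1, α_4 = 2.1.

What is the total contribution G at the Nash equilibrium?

11

Roommate i's FOC: ∂u_i/∂g_i = α_i − g_i = 0, so g_i* = α_i.
NE contributions = (4.6, 3.3, 1, 2.1); G = 11.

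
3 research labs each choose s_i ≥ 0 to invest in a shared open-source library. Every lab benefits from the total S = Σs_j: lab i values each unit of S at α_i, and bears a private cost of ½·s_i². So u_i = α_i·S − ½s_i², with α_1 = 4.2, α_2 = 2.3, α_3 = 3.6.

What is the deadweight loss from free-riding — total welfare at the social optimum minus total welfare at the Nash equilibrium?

Lab i's FOC: ∂u_i/∂s_i = α_i − s_i = 0, so s_i* = α_i.
NE contributions = (4.2, 2.3, 3.6); S = 10.1.
W^NE = (Σα)·S − ½Σα_i² = 10.1² − ½·35.89 = 84.065.
Planner sets s_i = Σα_j = 10.1 for every i, so S^SO = 3·10.1 = 30.3.
W^SO = (Σα)·S^SO − ½·3·(Σα)² = (3/2)·10.1² = 153.015.
Deadweight loss = W^SO − W^NE = 68.95.

68.95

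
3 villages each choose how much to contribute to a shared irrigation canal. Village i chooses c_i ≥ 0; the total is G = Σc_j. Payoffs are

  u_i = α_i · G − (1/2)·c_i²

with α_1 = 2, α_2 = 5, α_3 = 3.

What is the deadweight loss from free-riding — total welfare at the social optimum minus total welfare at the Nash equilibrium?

69

Village i's FOC: ∂u_i/∂c_i = α_i − c_i = 0, so c_i* = α_i.
NE contributions = (2, 5, 3); G = 10.
W^NE = (Σα)·G − ½Σα_i² = 10² − ½·38 = 81.
Planner sets c_i = Σα_j = 10 for every i, so G^SO = 3·10 = 30.
W^SO = (Σα)·G^SO − ½·3·(Σα)² = (3/2)·10² = 150.
Deadweight loss = W^SO − W^NE = 69.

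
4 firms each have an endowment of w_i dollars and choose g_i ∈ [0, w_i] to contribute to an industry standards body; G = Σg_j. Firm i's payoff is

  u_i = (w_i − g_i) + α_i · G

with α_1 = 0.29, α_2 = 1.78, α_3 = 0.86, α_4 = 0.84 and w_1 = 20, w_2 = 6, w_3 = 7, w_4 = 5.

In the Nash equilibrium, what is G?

6

∂u_i/∂g_i = α_i − 1, so firm i contributes w_i if α_i > 1, else 0.
α_i > 1 for i ∈ {2}; NE contributions (0, 6, 0, 0), G = 6.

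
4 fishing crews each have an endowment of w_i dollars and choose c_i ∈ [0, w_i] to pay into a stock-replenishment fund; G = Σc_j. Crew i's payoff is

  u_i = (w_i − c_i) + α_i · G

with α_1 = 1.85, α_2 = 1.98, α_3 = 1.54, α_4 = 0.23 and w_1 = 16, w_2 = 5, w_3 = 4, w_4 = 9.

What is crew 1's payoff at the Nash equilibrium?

46.25

∂u_i/∂c_i = α_i − 1, so crew i contributes w_i if α_i > 1, else 0.
α_i > 1 for i ∈ {1, 2, 3}; NE contributions (16, 5, 4, 0), G = 25.
u_1 = (16 − 16) + 1.85·25 = 46.25.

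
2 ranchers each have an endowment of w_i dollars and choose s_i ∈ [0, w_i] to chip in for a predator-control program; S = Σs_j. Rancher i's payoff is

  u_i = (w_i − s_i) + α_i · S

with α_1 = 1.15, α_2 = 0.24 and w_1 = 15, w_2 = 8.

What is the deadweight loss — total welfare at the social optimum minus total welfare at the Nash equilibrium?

3.12

∂u_i/∂s_i = α_i − 1, so rancher i contributes w_i if α_i > 1, else 0.
α_i > 1 for i ∈ {1}; NE contributions (15, 0), S = 15.
W^NE = Σw_i − S^NE + (Σα_i)·S^NE = 23 + 0.39·15 = 28.85.
Planner: ∂(Σu_j)/∂s_i = Σα_j − 1 = 0.39 > 0, so everyone contributes w_i; S^SO = 23, W^SO = 23 + 0.39·23 = 31.97.
Deadweight loss = 3.12.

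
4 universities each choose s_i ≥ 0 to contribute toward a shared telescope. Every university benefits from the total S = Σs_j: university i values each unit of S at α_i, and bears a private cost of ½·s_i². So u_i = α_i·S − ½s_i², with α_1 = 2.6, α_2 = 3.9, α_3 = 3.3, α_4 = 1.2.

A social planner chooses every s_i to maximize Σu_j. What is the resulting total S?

Planner FOC: ∂(Σu_j)/∂s_i = (Σα_j) − s_i = 0, so s_i^SO = Σα_j = 11 for every i; S^SO = 44.

44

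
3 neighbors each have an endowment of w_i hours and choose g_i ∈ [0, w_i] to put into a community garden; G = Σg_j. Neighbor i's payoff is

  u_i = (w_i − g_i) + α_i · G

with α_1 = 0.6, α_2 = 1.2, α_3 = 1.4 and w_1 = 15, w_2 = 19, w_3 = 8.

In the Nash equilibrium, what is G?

∂u_i/∂g_i = α_i − 1, so neighbor i contributes w_i if α_i > 1, else 0.
α_i > 1 for i ∈ {2, 3}; NE contributions (0, 19, 8), G = 27.

27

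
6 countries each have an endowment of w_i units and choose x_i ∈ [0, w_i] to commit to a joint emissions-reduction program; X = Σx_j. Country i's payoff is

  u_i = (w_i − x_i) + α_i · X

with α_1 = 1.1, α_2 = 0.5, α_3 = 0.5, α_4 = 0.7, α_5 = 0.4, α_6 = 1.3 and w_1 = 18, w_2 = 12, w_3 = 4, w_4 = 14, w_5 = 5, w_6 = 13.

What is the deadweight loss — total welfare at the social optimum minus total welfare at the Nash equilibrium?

122.5

∂u_i/∂x_i = α_i − 1, so country i contributes w_i if α_i > 1, else 0.
α_i > 1 for i ∈ {1, 6}; NE contributions (18, 0, 0, 0, 0, 13), X = 31.
W^NE = Σw_i − X^NE + (Σα_i)·X^NE = 66 + 3.5·31 = 174.5.
Planner: ∂(Σu_j)/∂x_i = Σα_j − 1 = 3.5 > 0, so everyone contributes w_i; X^SO = 66, W^SO = 66 + 3.5·66 = 297.
Deadweight loss = 122.5.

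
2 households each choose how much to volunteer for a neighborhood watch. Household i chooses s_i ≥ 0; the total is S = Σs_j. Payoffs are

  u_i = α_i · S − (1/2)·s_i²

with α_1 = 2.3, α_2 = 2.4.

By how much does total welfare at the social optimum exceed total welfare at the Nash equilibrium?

Household i's FOC: ∂u_i/∂s_i = α_i − s_i = 0, so s_i* = α_i.
NE contributions = (2.3, 2.4); S = 4.7.
W^NE = (Σα)·S − ½Σα_i² = 4.7² − ½·11.05 = 16.565.
Planner sets s_i = Σα_j = 4.7 for every i, so S^SO = 2·4.7 = 9.4.
W^SO = (Σα)·S^SO − ½·2·(Σα)² = (2/2)·4.7² = 22.09.
Deadweight loss = W^SO − W^NE = 5.525.

5.525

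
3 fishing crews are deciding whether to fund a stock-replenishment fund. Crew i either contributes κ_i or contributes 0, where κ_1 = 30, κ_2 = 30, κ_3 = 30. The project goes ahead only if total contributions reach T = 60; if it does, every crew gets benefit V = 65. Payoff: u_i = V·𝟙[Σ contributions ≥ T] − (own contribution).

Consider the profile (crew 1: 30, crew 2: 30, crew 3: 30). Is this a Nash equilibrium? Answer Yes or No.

No

Total = 90 ≥ 60: provided.
Crew 1 (pledges 30, payoff 35): dropping to 0 → total 60, payoff 65. Profitable deviation.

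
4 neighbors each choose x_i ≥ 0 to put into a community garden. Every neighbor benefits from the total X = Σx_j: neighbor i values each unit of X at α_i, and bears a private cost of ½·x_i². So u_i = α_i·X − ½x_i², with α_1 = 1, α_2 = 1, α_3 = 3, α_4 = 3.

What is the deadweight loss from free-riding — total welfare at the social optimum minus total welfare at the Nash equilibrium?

74

Neighbor i's FOC: ∂u_i/∂x_i = α_i − x_i = 0, so x_i* = α_i.
NE contributions = (1, 1, 3, 3); X = 8.
W^NE = (Σα)·X − ½Σα_i² = 8² − ½·20 = 54.
Planner sets x_i = Σα_j = 8 for every i, so X^SO = 4·8 = 32.
W^SO = (Σα)·X^SO − ½·4·(Σα)² = (4/2)·8² = 128.
Deadweight loss = W^SO − W^NE = 74.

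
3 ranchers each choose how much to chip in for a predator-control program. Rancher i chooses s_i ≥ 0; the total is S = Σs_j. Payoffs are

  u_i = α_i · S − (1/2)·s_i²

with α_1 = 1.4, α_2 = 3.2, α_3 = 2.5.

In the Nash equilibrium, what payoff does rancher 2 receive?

17.6

Rancher i's FOC: ∂u_i/∂s_i = α_i − s_i = 0, so s_i* = α_i.
NE contributions = (1.4, 3.2, 2.5); S = 7.1.
u_2 = α_2·S − ½·(s_2)² = 3.2·7.1 − ½·3.2² = 17.6.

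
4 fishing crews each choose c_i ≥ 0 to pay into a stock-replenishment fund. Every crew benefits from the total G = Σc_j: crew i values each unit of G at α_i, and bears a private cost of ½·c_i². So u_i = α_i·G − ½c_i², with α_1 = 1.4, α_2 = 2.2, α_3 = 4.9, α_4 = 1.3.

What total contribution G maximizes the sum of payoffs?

Planner FOC: ∂(Σu_j)/∂c_i = (Σα_j) − c_i = 0, so c_i^SO = Σα_j = 9.8 for every i; G^SO = 39.2.

39.2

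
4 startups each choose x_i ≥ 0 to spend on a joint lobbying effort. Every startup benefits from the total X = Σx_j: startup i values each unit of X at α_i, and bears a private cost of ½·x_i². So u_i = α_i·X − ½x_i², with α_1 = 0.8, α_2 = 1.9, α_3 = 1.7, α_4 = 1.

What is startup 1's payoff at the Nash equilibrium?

4

Startup i's FOC: ∂u_i/∂x_i = α_i − x_i = 0, so x_i* = α_i.
NE contributions = (0.8, 1.9, 1.7, 1); X = 5.4.
u_1 = α_1·X − ½·(x_1)² = 0.8·5.4 − ½·0.8² = 4.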